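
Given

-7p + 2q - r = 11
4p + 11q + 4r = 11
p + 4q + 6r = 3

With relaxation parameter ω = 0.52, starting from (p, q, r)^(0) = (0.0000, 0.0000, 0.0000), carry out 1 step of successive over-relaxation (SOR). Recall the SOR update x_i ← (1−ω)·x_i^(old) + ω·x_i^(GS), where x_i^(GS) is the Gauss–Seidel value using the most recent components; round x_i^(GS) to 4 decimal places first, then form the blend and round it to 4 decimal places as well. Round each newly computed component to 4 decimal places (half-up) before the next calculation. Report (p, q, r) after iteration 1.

Iteration 1:
  p: GS value = (11 - (2)·0.0000 - (-1)·0.0000) / (-7) = -1.5714;  p ← (1−ω)·0.0000 + ω·-1.5714 = -0.8171
  q: GS value = (11 - (4)·-0.8171 - (4)·0.0000) / (11) = 1.2971;  q ← (1−ω)·0.0000 + ω·1.2971 = 0.6745
  r: GS value = (3 - (1)·-0.8171 - (4)·0.6745) / (6) = 0.1865;  r ← (1−ω)·0.0000 + ω·0.1865 = 0.0970

(-0.8171, 0.6745, 0.0970)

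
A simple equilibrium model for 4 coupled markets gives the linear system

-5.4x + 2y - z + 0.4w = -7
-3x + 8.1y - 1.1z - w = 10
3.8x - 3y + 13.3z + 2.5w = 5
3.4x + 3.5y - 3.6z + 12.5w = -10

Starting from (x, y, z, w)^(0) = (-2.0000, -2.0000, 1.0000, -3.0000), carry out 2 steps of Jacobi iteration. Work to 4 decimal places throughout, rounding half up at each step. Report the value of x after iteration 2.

1.2399

Iteration 1:
  x = (-7 - (2)·-2.0000 - (-1)·1.0000 - (0.4)·-3.0000) / (-5.4) = 0.1481
  y = (10 - (-3)·-2.0000 - (-1.1)·1.0000 - (-1)·-3.0000) / (8.1) = 0.2593
  z = (5 - (3.8)·-2.0000 - (-3)·-2.0000 - (2.5)·-3.0000) / (13.3) = 1.0602
  w = (-10 - (3.4)·-2.0000 - (3.5)·-2.0000 - (-3.6)·1.0000) / (12.5) = 0.5920
Iteration 2:
  x = (-7 - (2)·0.2593 - (-1)·1.0602 - (0.4)·0.5920) / (-5.4) = 1.2399
  y = (10 - (-3)·0.1481 - (-1.1)·1.0602 - (-1)·0.5920) / (8.1) = 1.5065
  z = (5 - (3.8)·0.1481 - (-3)·0.2593 - (2.5)·0.5920) / (13.3) = 0.2808
  w = (-10 - (3.4)·0.1481 - (3.5)·0.2593 - (-3.6)·1.0602) / (12.5) = -0.6075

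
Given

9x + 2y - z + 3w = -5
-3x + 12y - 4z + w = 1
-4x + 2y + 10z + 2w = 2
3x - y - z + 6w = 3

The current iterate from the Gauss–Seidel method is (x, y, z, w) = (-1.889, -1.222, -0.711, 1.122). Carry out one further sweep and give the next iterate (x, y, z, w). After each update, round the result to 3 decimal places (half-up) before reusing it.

(-0.737, -0.431, -0.233, 0.758)

One sweep:
  x = (-5 - (2)·-1.222 - (-1)·-0.711 - (3)·1.122) / (9) = -0.737
  y = (1 - (-3)·-0.737 - (-4)·-0.711 - (1)·1.122) / (12) = -0.431
  z = (2 - (-4)·-0.737 - (2)·-0.431 - (2)·1.122) / (10) = -0.233
  w = (3 - (3)·-0.737 - (-1)·-0.431 - (-1)·-0.233) / (6) = 0.758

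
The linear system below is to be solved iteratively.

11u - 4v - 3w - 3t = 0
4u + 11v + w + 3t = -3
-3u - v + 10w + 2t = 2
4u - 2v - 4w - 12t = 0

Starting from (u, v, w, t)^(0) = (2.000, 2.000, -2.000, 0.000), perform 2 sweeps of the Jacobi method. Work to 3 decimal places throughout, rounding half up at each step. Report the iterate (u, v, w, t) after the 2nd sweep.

(0.248, -0.703, -0.027, -0.136)

Iteration 1:
  u = (0 - (-4)·2.000 - (-3)·-2.000 - (-3)·0.000) / (11) = 0.182
  v = (-3 - (4)·2.000 - (1)·-2.000 - (3)·0.000) / (11) = -0.818
  w = (2 - (-3)·2.000 - (-1)·2.000 - (2)·0.000) / (10) = 1.000
  t = (0 - (4)·2.000 - (-2)·2.000 - (-4)·-2.000) / (-12) = 1.000
Iteration 2:
  u = (0 - (-4)·-0.818 - (-3)·1.000 - (-3)·1.000) / (11) = 0.248
  v = (-3 - (4)·0.182 - (1)·1.000 - (3)·1.000) / (11) = -0.703
  w = (2 - (-3)·0.182 - (-1)·-0.818 - (2)·1.000) / (10) = -0.027
  t = (0 - (4)·0.182 - (-2)·-0.818 - (-4)·1.000) / (-12) = -0.136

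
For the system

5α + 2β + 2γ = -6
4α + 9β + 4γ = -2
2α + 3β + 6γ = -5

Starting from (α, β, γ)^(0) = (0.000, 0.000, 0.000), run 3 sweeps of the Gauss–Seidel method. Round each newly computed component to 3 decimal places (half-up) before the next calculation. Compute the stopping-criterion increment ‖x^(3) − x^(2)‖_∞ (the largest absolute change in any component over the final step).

0.076

Iteration 1:
  α = (-6 - (2)·0.000 - (2)·0.000) / (5) = -1.200
  β = (-2 - (4)·-1.200 - (4)·0.000) / (9) = 0.311
  γ = (-5 - (2)·-1.200 - (3)·0.311) / (6) = -0.589
Iteration 2:
  α = (-6 - (2)·0.311 - (2)·-0.589) / (5) = -1.089
  β = (-2 - (4)·-1.089 - (4)·-0.589) / (9) = 0.524
  γ = (-5 - (2)·-1.089 - (3)·0.524) / (6) = -0.732
Iteration 3:
  α = (-6 - (2)·0.524 - (2)·-0.732) / (5) = -1.117
  β = (-2 - (4)·-1.117 - (4)·-0.732) / (9) = 0.600
  γ = (-5 - (2)·-1.117 - (3)·0.600) / (6) = -0.761
Change: (-0.028, 0.076, -0.029) → max |·| = 0.076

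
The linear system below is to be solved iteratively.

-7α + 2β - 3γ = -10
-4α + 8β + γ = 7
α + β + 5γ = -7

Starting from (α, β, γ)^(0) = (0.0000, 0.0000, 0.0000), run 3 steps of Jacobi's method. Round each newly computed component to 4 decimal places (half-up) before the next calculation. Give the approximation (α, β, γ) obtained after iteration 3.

(2.7301, 2.2469, -2.2086)

Iteration 1:
  α = (-10 - (2)·0.0000 - (-3)·0.0000) / (-7) = 1.4286
  β = (7 - (-4)·0.0000 - (1)·0.0000) / (8) = 0.8750
  γ = (-7 - (1)·0.0000 - (1)·0.0000) / (5) = -1.4000
Iteration 2:
  α = (-10 - (2)·0.8750 - (-3)·-1.4000) / (-7) = 2.2786
  β = (7 - (-4)·1.4286 - (1)·-1.4000) / (8) = 1.7643
  γ = (-7 - (1)·1.4286 - (1)·0.8750) / (5) = -1.8607
Iteration 3:
  α = (-10 - (2)·1.7643 - (-3)·-1.8607) / (-7) = 2.7301
  β = (7 - (-4)·2.2786 - (1)·-1.8607) / (8) = 2.2469
  γ = (-7 - (1)·2.2786 - (1)·1.7643) / (5) = -2.2086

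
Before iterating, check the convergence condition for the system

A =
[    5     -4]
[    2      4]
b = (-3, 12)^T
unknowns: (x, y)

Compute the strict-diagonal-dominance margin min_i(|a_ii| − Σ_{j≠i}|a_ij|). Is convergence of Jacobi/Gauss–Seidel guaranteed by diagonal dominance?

1

row 1: |5| − (4) = 1
row 2: |4| − (2) = 2
minimum over rows = 1 → strictly diagonally dominant (convergence guaranteed)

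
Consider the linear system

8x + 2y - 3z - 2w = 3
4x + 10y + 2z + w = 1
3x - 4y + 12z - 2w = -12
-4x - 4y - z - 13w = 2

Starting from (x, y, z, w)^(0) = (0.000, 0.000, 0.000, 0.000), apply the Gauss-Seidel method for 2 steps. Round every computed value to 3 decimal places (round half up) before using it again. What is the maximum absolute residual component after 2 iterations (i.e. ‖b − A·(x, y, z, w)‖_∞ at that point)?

0.433

Iteration 1:
  x = (3 - (2)·0.000 - (-3)·0.000 - (-2)·0.000) / (8) = 0.375
  y = (1 - (4)·0.375 - (2)·0.000 - (1)·0.000) / (10) = -0.050
  z = (-12 - (3)·0.375 - (-4)·-0.050 - (-2)·0.000) / (12) = -1.110
  w = (2 - (-4)·0.375 - (-4)·-0.050 - (-1)·-1.110) / (-13) = -0.168
Iteration 2:
  x = (3 - (2)·-0.050 - (-3)·-1.110 - (-2)·-0.168) / (8) = -0.071
  y = (1 - (4)·-0.071 - (2)·-1.110 - (1)·-0.168) / (10) = 0.367
  z = (-12 - (3)·-0.071 - (-4)·0.367 - (-2)·-0.168) / (12) = -0.888
  w = (2 - (-4)·-0.071 - (-4)·0.367 - (-1)·-0.888) / (-13) = -0.177
Residual b − A·x = (-0.184, -0.433, -0.017, -0.005); ∞-norm = 0.433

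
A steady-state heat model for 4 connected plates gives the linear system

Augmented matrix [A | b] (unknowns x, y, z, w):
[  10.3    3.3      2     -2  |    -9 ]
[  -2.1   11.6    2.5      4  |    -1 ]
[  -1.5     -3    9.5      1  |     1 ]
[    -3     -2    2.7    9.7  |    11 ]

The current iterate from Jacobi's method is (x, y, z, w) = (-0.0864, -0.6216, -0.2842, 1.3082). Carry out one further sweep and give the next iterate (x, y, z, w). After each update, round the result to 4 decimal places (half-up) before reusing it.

One sweep:
  x = (-9 - (3.3)·-0.6216 - (2)·-0.2842 - (-2)·1.3082) / (10.3) = -0.3654
  y = (-1 - (-2.1)·-0.0864 - (2.5)·-0.2842 - (4)·1.3082) / (11.6) = -0.4917
  z = (1 - (-1.5)·-0.0864 - (-3)·-0.6216 - (1)·1.3082) / (9.5) = -0.2424
  w = (11 - (-3)·-0.0864 - (-2)·-0.6216 - (2.7)·-0.2842) / (9.7) = 1.0582

(-0.3654, -0.4917, -0.2424, 1.0582)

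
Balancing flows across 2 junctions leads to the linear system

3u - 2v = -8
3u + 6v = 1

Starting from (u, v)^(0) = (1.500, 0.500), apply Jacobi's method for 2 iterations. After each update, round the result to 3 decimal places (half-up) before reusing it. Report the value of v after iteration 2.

Iteration 1:
  u = (-8 - (-2)·0.500) / (3) = -2.333
  v = (1 - (3)·1.500) / (6) = -0.583
Iteration 2:
  u = (-8 - (-2)·-0.583) / (3) = -3.055
  v = (1 - (3)·-2.333) / (6) = 1.333

1.333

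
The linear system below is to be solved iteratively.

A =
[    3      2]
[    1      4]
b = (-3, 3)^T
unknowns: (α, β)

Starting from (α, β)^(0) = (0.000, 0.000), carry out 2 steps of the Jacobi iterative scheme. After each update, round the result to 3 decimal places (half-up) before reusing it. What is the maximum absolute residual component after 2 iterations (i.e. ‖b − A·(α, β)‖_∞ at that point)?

Iteration 1:
  α = (-3 - (2)·0.000) / (3) = -1.000
  β = (3 - (1)·0.000) / (4) = 0.750
Iteration 2:
  α = (-3 - (2)·0.750) / (3) = -1.500
  β = (3 - (1)·-1.000) / (4) = 1.000
Residual b − A·x = (-0.500, 0.500); ∞-norm = 0.500

0.500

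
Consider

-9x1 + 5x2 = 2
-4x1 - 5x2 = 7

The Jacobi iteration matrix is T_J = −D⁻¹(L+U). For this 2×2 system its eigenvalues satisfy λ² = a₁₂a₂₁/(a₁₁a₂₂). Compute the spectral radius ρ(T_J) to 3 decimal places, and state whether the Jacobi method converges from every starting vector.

0.667

a₁₂a₂₁/(a₁₁a₂₂) = (5)·(-4) / ((-9)·(-5)) = -0.444444
ρ = √|-0.444444| = √0.444444 = 0.667
ρ < 1, so Jacobi converges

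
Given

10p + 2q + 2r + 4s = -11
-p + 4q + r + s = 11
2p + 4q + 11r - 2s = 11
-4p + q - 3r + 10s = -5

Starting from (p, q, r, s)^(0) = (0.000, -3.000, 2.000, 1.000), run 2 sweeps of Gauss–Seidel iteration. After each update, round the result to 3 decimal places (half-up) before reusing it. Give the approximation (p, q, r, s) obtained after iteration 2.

Iteration 1:
  p = (-11 - (2)·-3.000 - (2)·2.000 - (4)·1.000) / (10) = -1.300
  q = (11 - (-1)·-1.300 - (1)·2.000 - (1)·1.000) / (4) = 1.675
  r = (11 - (2)·-1.300 - (4)·1.675 - (-2)·1.000) / (11) = 0.809
  s = (-5 - (-4)·-1.300 - (1)·1.675 - (-3)·0.809) / (10) = -0.945
Iteration 2:
  p = (-11 - (2)·1.675 - (2)·0.809 - (4)·-0.945) / (10) = -1.219
  q = (11 - (-1)·-1.219 - (1)·0.809 - (1)·-0.945) / (4) = 2.479
  r = (11 - (2)·-1.219 - (4)·2.479 - (-2)·-0.945) / (11) = 0.148
  s = (-5 - (-4)·-1.219 - (1)·2.479 - (-3)·0.148) / (10) = -1.191

(-1.219, 2.479, 0.148, -1.191)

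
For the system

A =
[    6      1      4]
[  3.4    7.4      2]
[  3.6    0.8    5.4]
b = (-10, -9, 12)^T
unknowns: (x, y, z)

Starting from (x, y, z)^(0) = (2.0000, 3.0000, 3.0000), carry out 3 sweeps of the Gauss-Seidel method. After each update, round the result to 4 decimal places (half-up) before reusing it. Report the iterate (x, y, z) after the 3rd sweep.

Iteration 1:
  x = (-10 - (1)·3.0000 - (4)·3.0000) / (6) = -4.1667
  y = (-9 - (3.4)·-4.1667 - (2)·3.0000) / (7.4) = -0.1126
  z = (12 - (3.6)·-4.1667 - (0.8)·-0.1126) / (5.4) = 5.0167
Iteration 2:
  x = (-10 - (1)·-0.1126 - (4)·5.0167) / (6) = -4.9924
  y = (-9 - (3.4)·-4.9924 - (2)·5.0167) / (7.4) = -0.2783
  z = (12 - (3.6)·-4.9924 - (0.8)·-0.2783) / (5.4) = 5.5917
Iteration 3:
  x = (-10 - (1)·-0.2783 - (4)·5.5917) / (6) = -5.3481
  y = (-9 - (3.4)·-5.3481 - (2)·5.5917) / (7.4) = -0.2703
  z = (12 - (3.6)·-5.3481 - (0.8)·-0.2703) / (5.4) = 5.8277

(-5.3481, -0.2703, 5.8277)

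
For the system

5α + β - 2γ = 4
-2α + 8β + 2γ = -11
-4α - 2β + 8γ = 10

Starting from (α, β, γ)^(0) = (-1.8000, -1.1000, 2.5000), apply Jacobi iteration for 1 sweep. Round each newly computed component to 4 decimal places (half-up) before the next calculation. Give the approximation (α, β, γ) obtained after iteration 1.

(2.0200, -2.4500, 0.0750)

Iteration 1:
  α = (4 - (1)·-1.1000 - (-2)·2.5000) / (5) = 2.0200
  β = (-11 - (-2)·-1.8000 - (2)·2.5000) / (8) = -2.4500
  γ = (10 - (-4)·-1.8000 - (-2)·-1.1000) / (8) = 0.0750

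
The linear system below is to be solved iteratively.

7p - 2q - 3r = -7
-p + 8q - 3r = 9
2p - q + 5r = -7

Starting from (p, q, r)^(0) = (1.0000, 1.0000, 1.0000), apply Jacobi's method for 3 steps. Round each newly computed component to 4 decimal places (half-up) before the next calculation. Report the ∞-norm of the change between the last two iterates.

Iteration 1:
  p = (-7 - (-2)·1.0000 - (-3)·1.0000) / (7) = -0.2857
  q = (9 - (-1)·1.0000 - (-3)·1.0000) / (8) = 1.6250
  r = (-7 - (2)·1.0000 - (-1)·1.0000) / (5) = -1.6000
Iteration 2:
  p = (-7 - (-2)·1.6250 - (-3)·-1.6000) / (7) = -1.2214
  q = (9 - (-1)·-0.2857 - (-3)·-1.6000) / (8) = 0.4893
  r = (-7 - (2)·-0.2857 - (-1)·1.6250) / (5) = -0.9607
Iteration 3:
  p = (-7 - (-2)·0.4893 - (-3)·-0.9607) / (7) = -1.2719
  q = (9 - (-1)·-1.2214 - (-3)·-0.9607) / (8) = 0.6121
  r = (-7 - (2)·-1.2214 - (-1)·0.4893) / (5) = -0.8136
Change: (-0.0505, 0.1228, 0.1471) → max |·| = 0.1471

0.1471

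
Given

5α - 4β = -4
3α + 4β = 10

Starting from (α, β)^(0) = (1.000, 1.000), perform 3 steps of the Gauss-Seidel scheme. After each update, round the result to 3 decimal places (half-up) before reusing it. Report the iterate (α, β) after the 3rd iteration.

Iteration 1:
  α = (-4 - (-4)·1.000) / (5) = 0.000
  β = (10 - (3)·0.000) / (4) = 2.500
Iteration 2:
  α = (-4 - (-4)·2.500) / (5) = 1.200
  β = (10 - (3)·1.200) / (4) = 1.600
Iteration 3:
  α = (-4 - (-4)·1.600) / (5) = 0.480
  β = (10 - (3)·0.480) / (4) = 2.140

(0.480, 2.140)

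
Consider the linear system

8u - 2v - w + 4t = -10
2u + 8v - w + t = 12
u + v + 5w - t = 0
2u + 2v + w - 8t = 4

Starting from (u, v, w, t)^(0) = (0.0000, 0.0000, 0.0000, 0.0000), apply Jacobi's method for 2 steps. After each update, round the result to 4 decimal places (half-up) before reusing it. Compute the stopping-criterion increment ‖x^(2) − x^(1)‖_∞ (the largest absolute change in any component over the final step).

Iteration 1:
  u = (-10 - (-2)·0.0000 - (-1)·0.0000 - (4)·0.0000) / (8) = -1.2500
  v = (12 - (2)·0.0000 - (-1)·0.0000 - (1)·0.0000) / (8) = 1.5000
  w = (0 - (1)·0.0000 - (1)·0.0000 - (-1)·0.0000) / (5) = 0.0000
  t = (4 - (2)·0.0000 - (2)·0.0000 - (1)·0.0000) / (-8) = -0.5000
Iteration 2:
  u = (-10 - (-2)·1.5000 - (-1)·0.0000 - (4)·-0.5000) / (8) = -0.6250
  v = (12 - (2)·-1.2500 - (-1)·0.0000 - (1)·-0.5000) / (8) = 1.8750
  w = (0 - (1)·-1.2500 - (1)·1.5000 - (-1)·-0.5000) / (5) = -0.1500
  t = (4 - (2)·-1.2500 - (2)·1.5000 - (1)·0.0000) / (-8) = -0.4375
Change: (0.6250, 0.3750, -0.1500, 0.0625) → max |·| = 0.6250

0.6250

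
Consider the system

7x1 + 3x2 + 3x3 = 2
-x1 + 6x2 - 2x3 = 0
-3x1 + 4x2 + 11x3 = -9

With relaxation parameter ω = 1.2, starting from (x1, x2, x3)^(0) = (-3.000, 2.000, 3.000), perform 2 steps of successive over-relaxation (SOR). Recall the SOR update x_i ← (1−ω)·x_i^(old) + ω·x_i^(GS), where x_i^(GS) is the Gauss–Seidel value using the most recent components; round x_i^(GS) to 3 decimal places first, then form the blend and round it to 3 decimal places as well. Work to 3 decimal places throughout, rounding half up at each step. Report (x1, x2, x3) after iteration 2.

Iteration 1:
  x1: GS value = (2 - (3)·2.000 - (3)·3.000) / (7) = -1.857;  x1 ← (1−ω)·-3.000 + ω·-1.857 = -1.628
  x2: GS value = (0 - (-1)·-1.628 - (-2)·3.000) / (6) = 0.729;  x2 ← (1−ω)·2.000 + ω·0.729 = 0.475
  x3: GS value = (-9 - (-3)·-1.628 - (4)·0.475) / (11) = -1.435;  x3 ← (1−ω)·3.000 + ω·-1.435 = -2.322
Iteration 2:
  x1: GS value = (2 - (3)·0.475 - (3)·-2.322) / (7) = 1.077;  x1 ← (1−ω)·-1.628 + ω·1.077 = 1.618
  x2: GS value = (0 - (-1)·1.618 - (-2)·-2.322) / (6) = -0.504;  x2 ← (1−ω)·0.475 + ω·-0.504 = -0.700
  x3: GS value = (-9 - (-3)·1.618 - (4)·-0.700) / (11) = -0.122;  x3 ← (1−ω)·-2.322 + ω·-0.122 = 0.318

(1.618, -0.700, 0.318)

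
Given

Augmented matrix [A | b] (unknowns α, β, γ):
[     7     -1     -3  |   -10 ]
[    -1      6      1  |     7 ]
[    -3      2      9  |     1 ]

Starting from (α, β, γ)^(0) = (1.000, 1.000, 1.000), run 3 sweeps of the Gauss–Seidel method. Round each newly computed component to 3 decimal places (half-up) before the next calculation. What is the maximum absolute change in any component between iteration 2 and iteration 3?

Iteration 1:
  α = (-10 - (-1)·1.000 - (-3)·1.000) / (7) = -0.857
  β = (7 - (-1)·-0.857 - (1)·1.000) / (6) = 0.857
  γ = (1 - (-3)·-0.857 - (2)·0.857) / (9) = -0.365
Iteration 2:
  α = (-10 - (-1)·0.857 - (-3)·-0.365) / (7) = -1.463
  β = (7 - (-1)·-1.463 - (1)·-0.365) / (6) = 0.984
  γ = (1 - (-3)·-1.463 - (2)·0.984) / (9) = -0.595
Iteration 3:
  α = (-10 - (-1)·0.984 - (-3)·-0.595) / (7) = -1.543
  β = (7 - (-1)·-1.543 - (1)·-0.595) / (6) = 1.009
  γ = (1 - (-3)·-1.543 - (2)·1.009) / (9) = -0.627
Change: (-0.080, 0.025, -0.032) → max |·| = 0.080

0.080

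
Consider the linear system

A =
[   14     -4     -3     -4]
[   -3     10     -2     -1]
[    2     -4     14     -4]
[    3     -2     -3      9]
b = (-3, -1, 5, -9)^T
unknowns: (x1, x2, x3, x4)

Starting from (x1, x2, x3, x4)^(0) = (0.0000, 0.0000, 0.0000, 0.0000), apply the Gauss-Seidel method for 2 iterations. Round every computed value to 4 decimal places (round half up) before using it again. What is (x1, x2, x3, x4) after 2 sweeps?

Iteration 1:
  x1 = (-3 - (-4)·0.0000 - (-3)·0.0000 - (-4)·0.0000) / (14) = -0.2143
  x2 = (-1 - (-3)·-0.2143 - (-2)·0.0000 - (-1)·0.0000) / (10) = -0.1643
  x3 = (5 - (2)·-0.2143 - (-4)·-0.1643 - (-4)·0.0000) / (14) = 0.3408
  x4 = (-9 - (3)·-0.2143 - (-2)·-0.1643 - (-3)·0.3408) / (9) = -0.8515
Iteration 2:
  x1 = (-3 - (-4)·-0.1643 - (-3)·0.3408 - (-4)·-0.8515) / (14) = -0.4315
  x2 = (-1 - (-3)·-0.4315 - (-2)·0.3408 - (-1)·-0.8515) / (10) = -0.2464
  x3 = (5 - (2)·-0.4315 - (-4)·-0.2464 - (-4)·-0.8515) / (14) = 0.1051
  x4 = (-9 - (3)·-0.4315 - (-2)·-0.2464 - (-3)·0.1051) / (9) = -0.8759

(-0.4315, -0.2464, 0.1051, -0.8759)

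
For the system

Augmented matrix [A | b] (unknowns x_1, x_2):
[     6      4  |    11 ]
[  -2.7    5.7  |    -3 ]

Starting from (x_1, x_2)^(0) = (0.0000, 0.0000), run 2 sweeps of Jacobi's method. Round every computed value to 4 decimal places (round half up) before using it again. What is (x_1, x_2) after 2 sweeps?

Iteration 1:
  x_1 = (11 - (4)·0.0000) / (6) = 1.8333
  x_2 = (-3 - (-2.7)·0.0000) / (5.7) = -0.5263
Iteration 2:
  x_1 = (11 - (4)·-0.5263) / (6) = 2.1842
  x_2 = (-3 - (-2.7)·1.8333) / (5.7) = 0.3421

(2.1842, 0.3421)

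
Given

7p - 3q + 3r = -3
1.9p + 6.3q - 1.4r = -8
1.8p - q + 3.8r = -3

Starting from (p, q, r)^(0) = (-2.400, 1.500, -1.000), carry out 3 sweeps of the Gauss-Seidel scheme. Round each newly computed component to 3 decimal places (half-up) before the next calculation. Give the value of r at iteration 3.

Iteration 1:
  p = (-3 - (-3)·1.500 - (3)·-1.000) / (7) = 0.643
  q = (-8 - (1.9)·0.643 - (-1.4)·-1.000) / (6.3) = -1.686
  r = (-3 - (1.8)·0.643 - (-1)·-1.686) / (3.8) = -1.538
Iteration 2:
  p = (-3 - (-3)·-1.686 - (3)·-1.538) / (7) = -0.492
  q = (-8 - (1.9)·-0.492 - (-1.4)·-1.538) / (6.3) = -1.463
  r = (-3 - (1.8)·-0.492 - (-1)·-1.463) / (3.8) = -0.941
Iteration 3:
  p = (-3 - (-3)·-1.463 - (3)·-0.941) / (7) = -0.652
  q = (-8 - (1.9)·-0.652 - (-1.4)·-0.941) / (6.3) = -1.282
  r = (-3 - (1.8)·-0.652 - (-1)·-1.282) / (3.8) = -0.818

-0.818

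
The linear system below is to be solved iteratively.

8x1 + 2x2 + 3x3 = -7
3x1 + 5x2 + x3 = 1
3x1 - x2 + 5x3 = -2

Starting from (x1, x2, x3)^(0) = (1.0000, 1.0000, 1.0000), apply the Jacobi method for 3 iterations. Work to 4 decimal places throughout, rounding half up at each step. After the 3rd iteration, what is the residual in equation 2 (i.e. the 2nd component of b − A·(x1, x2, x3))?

2.9955

Iteration 1:
  x1 = (-7 - (2)·1.0000 - (3)·1.0000) / (8) = -1.5000
  x2 = (1 - (3)·1.0000 - (1)·1.0000) / (5) = -0.6000
  x3 = (-2 - (3)·1.0000 - (-1)·1.0000) / (5) = -0.8000
Iteration 2:
  x1 = (-7 - (2)·-0.6000 - (3)·-0.8000) / (8) = -0.4250
  x2 = (1 - (3)·-1.5000 - (1)·-0.8000) / (5) = 1.2600
  x3 = (-2 - (3)·-1.5000 - (-1)·-0.6000) / (5) = 0.3800
Iteration 3:
  x1 = (-7 - (2)·1.2600 - (3)·0.3800) / (8) = -1.3325
  x2 = (1 - (3)·-0.4250 - (1)·0.3800) / (5) = 0.3790
  x3 = (-2 - (3)·-0.4250 - (-1)·1.2600) / (5) = 0.1070
Residual b − A·x = (2.5810, 2.9955, 1.8415)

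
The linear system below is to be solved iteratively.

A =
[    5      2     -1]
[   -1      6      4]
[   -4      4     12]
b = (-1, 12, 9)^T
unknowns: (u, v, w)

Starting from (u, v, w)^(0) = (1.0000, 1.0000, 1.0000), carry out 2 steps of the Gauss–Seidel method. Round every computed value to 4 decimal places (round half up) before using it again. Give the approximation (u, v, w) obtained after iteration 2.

Iteration 1:
  u = (-1 - (2)·1.0000 - (-1)·1.0000) / (5) = -0.4000
  v = (12 - (-1)·-0.4000 - (4)·1.0000) / (6) = 1.2667
  w = (9 - (-4)·-0.4000 - (4)·1.2667) / (12) = 0.1944
Iteration 2:
  u = (-1 - (2)·1.2667 - (-1)·0.1944) / (5) = -0.6678
  v = (12 - (-1)·-0.6678 - (4)·0.1944) / (6) = 1.7591
  w = (9 - (-4)·-0.6678 - (4)·1.7591) / (12) = -0.0590

(-0.6678, 1.7591, -0.0590)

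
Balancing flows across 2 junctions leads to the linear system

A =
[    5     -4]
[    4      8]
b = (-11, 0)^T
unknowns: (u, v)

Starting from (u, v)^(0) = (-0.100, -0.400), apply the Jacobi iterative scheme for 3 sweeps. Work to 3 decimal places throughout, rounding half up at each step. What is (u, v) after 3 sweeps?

(-1.192, 1.080)

Iteration 1:
  u = (-11 - (-4)·-0.400) / (5) = -2.520
  v = (0 - (4)·-0.100) / (8) = 0.050
Iteration 2:
  u = (-11 - (-4)·0.050) / (5) = -2.160
  v = (0 - (4)·-2.520) / (8) = 1.260
Iteration 3:
  u = (-11 - (-4)·1.260) / (5) = -1.192
  v = (0 - (4)·-2.160) / (8) = 1.080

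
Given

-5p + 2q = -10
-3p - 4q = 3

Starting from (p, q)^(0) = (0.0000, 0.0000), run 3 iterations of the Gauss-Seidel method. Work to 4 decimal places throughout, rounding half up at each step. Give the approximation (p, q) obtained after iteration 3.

Iteration 1:
  p = (-10 - (2)·0.0000) / (-5) = 2.0000
  q = (3 - (-3)·2.0000) / (-4) = -2.2500
Iteration 2:
  p = (-10 - (2)·-2.2500) / (-5) = 1.1000
  q = (3 - (-3)·1.1000) / (-4) = -1.5750
Iteration 3:
  p = (-10 - (2)·-1.5750) / (-5) = 1.3700
  q = (3 - (-3)·1.3700) / (-4) = -1.7775

(1.3700, -1.7775)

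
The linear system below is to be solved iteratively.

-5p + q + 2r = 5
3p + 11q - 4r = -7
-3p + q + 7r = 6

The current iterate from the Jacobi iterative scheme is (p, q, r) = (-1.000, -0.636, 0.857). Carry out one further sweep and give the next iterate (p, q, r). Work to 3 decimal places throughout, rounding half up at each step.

One sweep:
  p = (5 - (1)·-0.636 - (2)·0.857) / (-5) = -0.784
  q = (-7 - (3)·-1.000 - (-4)·0.857) / (11) = -0.052
  r = (6 - (-3)·-1.000 - (1)·-0.636) / (7) = 0.519

(-0.784, -0.052, 0.519)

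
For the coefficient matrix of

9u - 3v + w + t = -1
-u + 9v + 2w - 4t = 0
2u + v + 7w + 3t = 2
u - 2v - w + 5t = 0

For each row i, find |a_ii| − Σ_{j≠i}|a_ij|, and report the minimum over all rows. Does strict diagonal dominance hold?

row 1: |9| − (3+1+1) = 4
row 2: |9| − (1+2+4) = 2
row 3: |7| − (2+1+3) = 1
row 4: |5| − (1+2+1) = 1
minimum over rows = 1 → strictly diagonally dominant (convergence guaranteed)

1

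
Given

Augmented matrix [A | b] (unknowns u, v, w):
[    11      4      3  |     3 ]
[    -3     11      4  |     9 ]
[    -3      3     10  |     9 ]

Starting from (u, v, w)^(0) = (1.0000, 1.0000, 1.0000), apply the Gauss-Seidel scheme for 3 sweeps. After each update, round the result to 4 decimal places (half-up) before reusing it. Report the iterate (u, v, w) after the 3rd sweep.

(-0.1263, 0.5220, 0.7055)

Iteration 1:
  u = (3 - (4)·1.0000 - (3)·1.0000) / (11) = -0.3636
  v = (9 - (-3)·-0.3636 - (4)·1.0000) / (11) = 0.3554
  w = (9 - (-3)·-0.3636 - (3)·0.3554) / (10) = 0.6843
Iteration 2:
  u = (3 - (4)·0.3554 - (3)·0.6843) / (11) = -0.0431
  v = (9 - (-3)·-0.0431 - (4)·0.6843) / (11) = 0.5576
  w = (9 - (-3)·-0.0431 - (3)·0.5576) / (10) = 0.7198
Iteration 3:
  u = (3 - (4)·0.5576 - (3)·0.7198) / (11) = -0.1263
  v = (9 - (-3)·-0.1263 - (4)·0.7198) / (11) = 0.5220
  w = (9 - (-3)·-0.1263 - (3)·0.5220) / (10) = 0.7055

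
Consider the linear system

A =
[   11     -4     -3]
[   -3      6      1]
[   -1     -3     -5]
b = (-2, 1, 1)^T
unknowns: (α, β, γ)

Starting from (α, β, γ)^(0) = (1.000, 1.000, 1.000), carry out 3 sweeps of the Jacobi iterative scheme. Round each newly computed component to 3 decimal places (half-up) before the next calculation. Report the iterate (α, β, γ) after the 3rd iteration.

(-0.139, 0.129, -0.482)

Iteration 1:
  α = (-2 - (-4)·1.000 - (-3)·1.000) / (11) = 0.455
  β = (1 - (-3)·1.000 - (1)·1.000) / (6) = 0.500
  γ = (1 - (-1)·1.000 - (-3)·1.000) / (-5) = -1.000
Iteration 2:
  α = (-2 - (-4)·0.500 - (-3)·-1.000) / (11) = -0.273
  β = (1 - (-3)·0.455 - (1)·-1.000) / (6) = 0.561
  γ = (1 - (-1)·0.455 - (-3)·0.500) / (-5) = -0.591
Iteration 3:
  α = (-2 - (-4)·0.561 - (-3)·-0.591) / (11) = -0.139
  β = (1 - (-3)·-0.273 - (1)·-0.591) / (6) = 0.129
  γ = (1 - (-1)·-0.273 - (-3)·0.561) / (-5) = -0.482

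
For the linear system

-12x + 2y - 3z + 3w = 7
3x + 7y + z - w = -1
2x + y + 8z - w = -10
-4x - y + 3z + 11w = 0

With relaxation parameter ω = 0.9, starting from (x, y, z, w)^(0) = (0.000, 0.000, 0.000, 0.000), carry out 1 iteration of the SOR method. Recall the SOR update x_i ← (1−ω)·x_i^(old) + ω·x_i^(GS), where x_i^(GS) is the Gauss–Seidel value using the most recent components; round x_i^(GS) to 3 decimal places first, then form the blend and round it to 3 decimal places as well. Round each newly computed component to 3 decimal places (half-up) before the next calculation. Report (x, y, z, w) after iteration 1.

(-0.525, 0.074, -1.015, 0.084)

Iteration 1:
  x: GS value = (7 - (2)·0.000 - (-3)·0.000 - (3)·0.000) / (-12) = -0.583;  x ← (1−ω)·0.000 + ω·-0.583 = -0.525
  y: GS value = (-1 - (3)·-0.525 - (1)·0.000 - (-1)·0.000) / (7) = 0.082;  y ← (1−ω)·0.000 + ω·0.082 = 0.074
  z: GS value = (-10 - (2)·-0.525 - (1)·0.074 - (-1)·0.000) / (8) = -1.128;  z ← (1−ω)·0.000 + ω·-1.128 = -1.015
  w: GS value = (0 - (-4)·-0.525 - (-1)·0.074 - (3)·-1.015) / (11) = 0.093;  w ← (1−ω)·0.000 + ω·0.093 = 0.084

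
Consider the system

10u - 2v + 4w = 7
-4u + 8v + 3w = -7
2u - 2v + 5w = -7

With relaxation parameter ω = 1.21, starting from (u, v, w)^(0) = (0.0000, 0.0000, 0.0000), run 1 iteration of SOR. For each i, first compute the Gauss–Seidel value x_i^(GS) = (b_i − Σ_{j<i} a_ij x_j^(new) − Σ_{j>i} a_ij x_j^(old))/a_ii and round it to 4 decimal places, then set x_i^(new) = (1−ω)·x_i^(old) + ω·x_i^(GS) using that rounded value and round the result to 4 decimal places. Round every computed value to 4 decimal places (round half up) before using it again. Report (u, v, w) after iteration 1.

Iteration 1:
  u: GS value = (7 - (-2)·0.0000 - (4)·0.0000) / (10) = 0.7000;  u ← (1−ω)·0.0000 + ω·0.7000 = 0.8470
  v: GS value = (-7 - (-4)·0.8470 - (3)·0.0000) / (8) = -0.4515;  v ← (1−ω)·0.0000 + ω·-0.4515 = -0.5463
  w: GS value = (-7 - (2)·0.8470 - (-2)·-0.5463) / (5) = -1.9573;  w ← (1−ω)·0.0000 + ω·-1.9573 = -2.3683

(0.8470, -0.5463, -2.3683)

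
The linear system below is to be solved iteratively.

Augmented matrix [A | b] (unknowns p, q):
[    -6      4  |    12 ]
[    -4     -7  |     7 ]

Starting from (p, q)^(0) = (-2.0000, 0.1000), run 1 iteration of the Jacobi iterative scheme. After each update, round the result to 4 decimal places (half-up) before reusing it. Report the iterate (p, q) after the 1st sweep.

Iteration 1:
  p = (12 - (4)·0.1000) / (-6) = -1.9333
  q = (7 - (-4)·-2.0000) / (-7) = 0.1429

(-1.9333, 0.1429)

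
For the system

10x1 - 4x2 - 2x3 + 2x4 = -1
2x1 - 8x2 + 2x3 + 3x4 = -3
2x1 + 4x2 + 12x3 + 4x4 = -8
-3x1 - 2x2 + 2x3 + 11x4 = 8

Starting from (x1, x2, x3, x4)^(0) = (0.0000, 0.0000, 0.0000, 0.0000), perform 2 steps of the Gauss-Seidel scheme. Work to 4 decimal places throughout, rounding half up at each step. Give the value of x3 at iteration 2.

-1.0682

Iteration 1:
  x1 = (-1 - (-4)·0.0000 - (-2)·0.0000 - (2)·0.0000) / (10) = -0.1000
  x2 = (-3 - (2)·-0.1000 - (2)·0.0000 - (3)·0.0000) / (-8) = 0.3500
  x3 = (-8 - (2)·-0.1000 - (4)·0.3500 - (4)·0.0000) / (12) = -0.7667
  x4 = (8 - (-3)·-0.1000 - (-2)·0.3500 - (2)·-0.7667) / (11) = 0.9030
Iteration 2:
  x1 = (-1 - (-4)·0.3500 - (-2)·-0.7667 - (2)·0.9030) / (10) = -0.2939
  x2 = (-3 - (2)·-0.2939 - (2)·-0.7667 - (3)·0.9030) / (-8) = 0.4485
  x3 = (-8 - (2)·-0.2939 - (4)·0.4485 - (4)·0.9030) / (12) = -1.0682
  x4 = (8 - (-3)·-0.2939 - (-2)·0.4485 - (2)·-1.0682) / (11) = 0.9229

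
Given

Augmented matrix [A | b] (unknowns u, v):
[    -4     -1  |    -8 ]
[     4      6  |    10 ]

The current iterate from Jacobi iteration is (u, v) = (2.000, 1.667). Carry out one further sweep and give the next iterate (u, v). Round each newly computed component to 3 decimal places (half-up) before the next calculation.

(1.583, 0.333)

One sweep:
  u = (-8 - (-1)·1.667) / (-4) = 1.583
  v = (10 - (4)·2.000) / (6) = 0.333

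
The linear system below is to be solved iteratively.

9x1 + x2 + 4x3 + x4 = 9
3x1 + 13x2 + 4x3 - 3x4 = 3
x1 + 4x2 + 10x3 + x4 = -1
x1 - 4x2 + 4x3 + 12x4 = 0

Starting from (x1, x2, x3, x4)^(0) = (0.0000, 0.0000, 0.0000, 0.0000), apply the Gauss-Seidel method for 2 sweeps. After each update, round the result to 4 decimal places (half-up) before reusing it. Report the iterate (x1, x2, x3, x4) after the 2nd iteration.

Iteration 1:
  x1 = (9 - (1)·0.0000 - (4)·0.0000 - (1)·0.0000) / (9) = 1.0000
  x2 = (3 - (3)·1.0000 - (4)·0.0000 - (-3)·0.0000) / (13) = 0.0000
  x3 = (-1 - (1)·1.0000 - (4)·0.0000 - (1)·0.0000) / (10) = -0.2000
  x4 = (0 - (1)·1.0000 - (-4)·0.0000 - (4)·-0.2000) / (12) = -0.0167
Iteration 2:
  x1 = (9 - (1)·0.0000 - (4)·-0.2000 - (1)·-0.0167) / (9) = 1.0907
  x2 = (3 - (3)·1.0907 - (4)·-0.2000 - (-3)·-0.0167) / (13) = 0.0368
  x3 = (-1 - (1)·1.0907 - (4)·0.0368 - (1)·-0.0167) / (10) = -0.2221
  x4 = (0 - (1)·1.0907 - (-4)·0.0368 - (4)·-0.2221) / (12) = -0.0046

(1.0907, 0.0368, -0.2221, -0.0046)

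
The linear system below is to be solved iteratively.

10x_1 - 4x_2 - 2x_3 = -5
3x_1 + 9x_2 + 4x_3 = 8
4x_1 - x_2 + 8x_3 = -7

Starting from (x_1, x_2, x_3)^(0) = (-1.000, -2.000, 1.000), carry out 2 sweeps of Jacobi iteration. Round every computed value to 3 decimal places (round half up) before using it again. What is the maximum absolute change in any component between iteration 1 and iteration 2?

Iteration 1:
  x_1 = (-5 - (-4)·-2.000 - (-2)·1.000) / (10) = -1.100
  x_2 = (8 - (3)·-1.000 - (4)·1.000) / (9) = 0.778
  x_3 = (-7 - (4)·-1.000 - (-1)·-2.000) / (8) = -0.625
Iteration 2:
  x_1 = (-5 - (-4)·0.778 - (-2)·-0.625) / (10) = -0.314
  x_2 = (8 - (3)·-1.100 - (4)·-0.625) / (9) = 1.533
  x_3 = (-7 - (4)·-1.100 - (-1)·0.778) / (8) = -0.228
Change: (0.786, 0.755, 0.397) → max |·| = 0.786

0.786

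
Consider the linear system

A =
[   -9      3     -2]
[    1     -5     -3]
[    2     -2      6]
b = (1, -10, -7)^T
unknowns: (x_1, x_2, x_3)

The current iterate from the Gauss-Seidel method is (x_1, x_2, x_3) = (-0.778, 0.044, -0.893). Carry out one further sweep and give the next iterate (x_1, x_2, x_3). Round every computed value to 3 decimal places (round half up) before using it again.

(0.102, 2.556, -0.349)

One sweep:
  x_1 = (1 - (3)·0.044 - (-2)·-0.893) / (-9) = 0.102
  x_2 = (-10 - (1)·0.102 - (-3)·-0.893) / (-5) = 2.556
  x_3 = (-7 - (2)·0.102 - (-2)·2.556) / (6) = -0.349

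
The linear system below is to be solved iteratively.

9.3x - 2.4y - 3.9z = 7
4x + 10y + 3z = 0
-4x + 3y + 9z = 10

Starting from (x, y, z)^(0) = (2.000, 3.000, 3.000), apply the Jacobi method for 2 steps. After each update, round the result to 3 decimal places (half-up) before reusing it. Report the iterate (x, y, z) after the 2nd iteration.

(0.733, -1.414, 2.916)

Iteration 1:
  x = (7 - (-2.4)·3.000 - (-3.9)·3.000) / (9.3) = 2.785
  y = (0 - (4)·2.000 - (3)·3.000) / (10) = -1.700
  z = (10 - (-4)·2.000 - (3)·3.000) / (9) = 1.000
Iteration 2:
  x = (7 - (-2.4)·-1.700 - (-3.9)·1.000) / (9.3) = 0.733
  y = (0 - (4)·2.785 - (3)·1.000) / (10) = -1.414
  z = (10 - (-4)·2.785 - (3)·-1.700) / (9) = 2.916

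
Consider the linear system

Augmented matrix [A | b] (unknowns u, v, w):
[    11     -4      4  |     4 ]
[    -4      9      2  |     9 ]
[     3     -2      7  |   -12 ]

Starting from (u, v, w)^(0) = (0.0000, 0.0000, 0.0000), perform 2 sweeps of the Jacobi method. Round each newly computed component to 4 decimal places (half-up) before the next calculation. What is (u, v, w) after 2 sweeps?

(1.3507, 1.5426, -1.5844)

Iteration 1:
  u = (4 - (-4)·0.0000 - (4)·0.0000) / (11) = 0.3636
  v = (9 - (-4)·0.0000 - (2)·0.0000) / (9) = 1.0000
  w = (-12 - (3)·0.0000 - (-2)·0.0000) / (7) = -1.7143
Iteration 2:
  u = (4 - (-4)·1.0000 - (4)·-1.7143) / (11) = 1.3507
  v = (9 - (-4)·0.3636 - (2)·-1.7143) / (9) = 1.5426
  w = (-12 - (3)·0.3636 - (-2)·1.0000) / (7) = -1.5844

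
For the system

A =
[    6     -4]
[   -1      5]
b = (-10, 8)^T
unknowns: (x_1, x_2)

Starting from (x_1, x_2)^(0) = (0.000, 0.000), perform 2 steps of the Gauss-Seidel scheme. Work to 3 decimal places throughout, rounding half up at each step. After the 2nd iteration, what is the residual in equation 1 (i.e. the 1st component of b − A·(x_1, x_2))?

Iteration 1:
  x_1 = (-10 - (-4)·0.000) / (6) = -1.667
  x_2 = (8 - (-1)·-1.667) / (5) = 1.267
Iteration 2:
  x_1 = (-10 - (-4)·1.267) / (6) = -0.822
  x_2 = (8 - (-1)·-0.822) / (5) = 1.436
Residual b − A·x = (0.676, -0.002)

0.676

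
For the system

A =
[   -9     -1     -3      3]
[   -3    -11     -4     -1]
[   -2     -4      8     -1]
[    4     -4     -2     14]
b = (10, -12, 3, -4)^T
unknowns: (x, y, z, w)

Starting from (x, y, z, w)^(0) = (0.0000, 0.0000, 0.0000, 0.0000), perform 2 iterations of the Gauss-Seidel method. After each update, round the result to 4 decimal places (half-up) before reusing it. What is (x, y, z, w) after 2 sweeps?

(-1.3496, 1.1208, 0.6659, 0.5152)

Iteration 1:
  x = (10 - (-1)·0.0000 - (-3)·0.0000 - (3)·0.0000) / (-9) = -1.1111
  y = (-12 - (-3)·-1.1111 - (-4)·0.0000 - (-1)·0.0000) / (-11) = 1.3939
  z = (3 - (-2)·-1.1111 - (-4)·1.3939 - (-1)·0.0000) / (8) = 0.7942
  w = (-4 - (4)·-1.1111 - (-4)·1.3939 - (-2)·0.7942) / (14) = 0.5435
Iteration 2:
  x = (10 - (-1)·1.3939 - (-3)·0.7942 - (3)·0.5435) / (-9) = -1.3496
  y = (-12 - (-3)·-1.3496 - (-4)·0.7942 - (-1)·0.5435) / (-11) = 1.1208
  z = (3 - (-2)·-1.3496 - (-4)·1.1208 - (-1)·0.5435) / (8) = 0.6659
  w = (-4 - (4)·-1.3496 - (-4)·1.1208 - (-2)·0.6659) / (14) = 0.5152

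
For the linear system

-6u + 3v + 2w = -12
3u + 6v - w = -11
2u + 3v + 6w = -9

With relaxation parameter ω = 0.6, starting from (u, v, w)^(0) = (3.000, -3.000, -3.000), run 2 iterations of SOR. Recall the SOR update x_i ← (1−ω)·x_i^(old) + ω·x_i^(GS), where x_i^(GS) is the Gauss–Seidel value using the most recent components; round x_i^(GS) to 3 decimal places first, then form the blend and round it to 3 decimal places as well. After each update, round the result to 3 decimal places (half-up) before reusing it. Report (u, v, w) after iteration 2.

(0.415, -2.514, -0.796)

Iteration 1:
  u: GS value = (-12 - (3)·-3.000 - (2)·-3.000) / (-6) = -0.500;  u ← (1−ω)·3.000 + ω·-0.500 = 0.900
  v: GS value = (-11 - (3)·0.900 - (-1)·-3.000) / (6) = -2.783;  v ← (1−ω)·-3.000 + ω·-2.783 = -2.870
  w: GS value = (-9 - (2)·0.900 - (3)·-2.870) / (6) = -0.365;  w ← (1−ω)·-3.000 + ω·-0.365 = -1.419
Iteration 2:
  u: GS value = (-12 - (3)·-2.870 - (2)·-1.419) / (-6) = 0.092;  u ← (1−ω)·0.900 + ω·0.092 = 0.415
  v: GS value = (-11 - (3)·0.415 - (-1)·-1.419) / (6) = -2.277;  v ← (1−ω)·-2.870 + ω·-2.277 = -2.514
  w: GS value = (-9 - (2)·0.415 - (3)·-2.514) / (6) = -0.381;  w ← (1−ω)·-1.419 + ω·-0.381 = -0.796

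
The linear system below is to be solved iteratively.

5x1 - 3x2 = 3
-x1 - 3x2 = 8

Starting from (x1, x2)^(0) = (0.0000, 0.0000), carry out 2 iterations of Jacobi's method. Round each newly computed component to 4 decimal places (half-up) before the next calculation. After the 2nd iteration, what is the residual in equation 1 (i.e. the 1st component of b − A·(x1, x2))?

Iteration 1:
  x1 = (3 - (-3)·0.0000) / (5) = 0.6000
  x2 = (8 - (-1)·0.0000) / (-3) = -2.6667
Iteration 2:
  x1 = (3 - (-3)·-2.6667) / (5) = -1.0000
  x2 = (8 - (-1)·0.6000) / (-3) = -2.8667
Residual b − A·x = (-0.6001, -1.6001)

-0.6001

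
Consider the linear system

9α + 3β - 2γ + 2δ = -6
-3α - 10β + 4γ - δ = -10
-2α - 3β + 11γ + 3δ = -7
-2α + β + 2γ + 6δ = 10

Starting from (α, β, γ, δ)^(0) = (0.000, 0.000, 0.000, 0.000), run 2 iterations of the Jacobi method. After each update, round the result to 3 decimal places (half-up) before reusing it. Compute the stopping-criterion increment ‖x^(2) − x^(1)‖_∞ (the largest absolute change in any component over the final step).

Iteration 1:
  α = (-6 - (3)·0.000 - (-2)·0.000 - (2)·0.000) / (9) = -0.667
  β = (-10 - (-3)·0.000 - (4)·0.000 - (-1)·0.000) / (-10) = 1.000
  γ = (-7 - (-2)·0.000 - (-3)·0.000 - (3)·0.000) / (11) = -0.636
  δ = (10 - (-2)·0.000 - (1)·0.000 - (2)·0.000) / (6) = 1.667
Iteration 2:
  α = (-6 - (3)·1.000 - (-2)·-0.636 - (2)·1.667) / (9) = -1.512
  β = (-10 - (-3)·-0.667 - (4)·-0.636 - (-1)·1.667) / (-10) = 0.779
  γ = (-7 - (-2)·-0.667 - (-3)·1.000 - (3)·1.667) / (11) = -0.940
  δ = (10 - (-2)·-0.667 - (1)·1.000 - (2)·-0.636) / (6) = 1.490
Change: (-0.845, -0.221, -0.304, -0.177) → max |·| = 0.845

0.845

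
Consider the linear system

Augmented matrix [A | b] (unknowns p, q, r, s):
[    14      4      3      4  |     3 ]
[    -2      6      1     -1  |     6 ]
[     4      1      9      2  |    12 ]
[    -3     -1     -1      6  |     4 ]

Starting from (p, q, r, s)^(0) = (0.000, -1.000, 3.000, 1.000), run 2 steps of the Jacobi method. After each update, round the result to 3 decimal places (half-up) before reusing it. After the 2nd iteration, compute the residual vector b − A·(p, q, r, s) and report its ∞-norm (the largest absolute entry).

Iteration 1:
  p = (3 - (4)·-1.000 - (3)·3.000 - (4)·1.000) / (14) = -0.429
  q = (6 - (-2)·0.000 - (1)·3.000 - (-1)·1.000) / (6) = 0.667
  r = (12 - (4)·0.000 - (1)·-1.000 - (2)·1.000) / (9) = 1.222
  s = (4 - (-3)·0.000 - (-1)·-1.000 - (-1)·3.000) / (6) = 1.000
Iteration 2:
  p = (3 - (4)·0.667 - (3)·1.222 - (4)·1.000) / (14) = -0.524
  q = (6 - (-2)·-0.429 - (1)·1.222 - (-1)·1.000) / (6) = 0.820
  r = (12 - (4)·-0.429 - (1)·0.667 - (2)·1.000) / (9) = 1.228
  s = (4 - (-3)·-0.429 - (-1)·0.667 - (-1)·1.222) / (6) = 0.767
Residual b − A·x = (0.304, -0.429, 0.690, -0.126); ∞-norm = 0.690

0.690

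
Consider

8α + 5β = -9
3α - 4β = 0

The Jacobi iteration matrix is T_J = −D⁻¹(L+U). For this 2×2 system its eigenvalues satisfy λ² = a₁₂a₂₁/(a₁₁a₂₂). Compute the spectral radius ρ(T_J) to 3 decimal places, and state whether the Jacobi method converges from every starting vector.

a₁₂a₂₁/(a₁₁a₂₂) = (5)·(3) / ((8)·(-4)) = -0.468750
ρ = √|-0.468750| = √0.468750 = 0.685
ρ < 1, so Jacobi converges

0.685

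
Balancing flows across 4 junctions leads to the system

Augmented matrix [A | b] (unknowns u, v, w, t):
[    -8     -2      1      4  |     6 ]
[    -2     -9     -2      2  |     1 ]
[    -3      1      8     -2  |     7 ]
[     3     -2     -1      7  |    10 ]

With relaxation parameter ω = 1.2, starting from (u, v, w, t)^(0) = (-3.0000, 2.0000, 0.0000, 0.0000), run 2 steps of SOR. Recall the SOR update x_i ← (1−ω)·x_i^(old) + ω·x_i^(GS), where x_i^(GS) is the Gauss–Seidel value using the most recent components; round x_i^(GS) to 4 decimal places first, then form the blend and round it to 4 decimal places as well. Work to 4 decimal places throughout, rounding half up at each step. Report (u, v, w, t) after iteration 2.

Iteration 1:
  u: GS value = (6 - (-2)·2.0000 - (1)·0.0000 - (4)·0.0000) / (-8) = -1.2500;  u ← (1−ω)·-3.0000 + ω·-1.2500 = -0.9000
  v: GS value = (1 - (-2)·-0.9000 - (-2)·0.0000 - (2)·0.0000) / (-9) = 0.0889;  v ← (1−ω)·2.0000 + ω·0.0889 = -0.2933
  w: GS value = (7 - (-3)·-0.9000 - (1)·-0.2933 - (-2)·0.0000) / (8) = 0.5742;  w ← (1−ω)·0.0000 + ω·0.5742 = 0.6890
  t: GS value = (10 - (3)·-0.9000 - (-2)·-0.2933 - (-1)·0.6890) / (7) = 1.8289;  t ← (1−ω)·0.0000 + ω·1.8289 = 2.1947
Iteration 2:
  u: GS value = (6 - (-2)·-0.2933 - (1)·0.6890 - (4)·2.1947) / (-8) = 0.5068;  u ← (1−ω)·-0.9000 + ω·0.5068 = 0.7882
  v: GS value = (1 - (-2)·0.7882 - (-2)·0.6890 - (2)·2.1947) / (-9) = 0.0483;  v ← (1−ω)·-0.2933 + ω·0.0483 = 0.1166
  w: GS value = (7 - (-3)·0.7882 - (1)·0.1166 - (-2)·2.1947) / (8) = 1.7047;  w ← (1−ω)·0.6890 + ω·1.7047 = 1.9078
  t: GS value = (10 - (3)·0.7882 - (-2)·0.1166 - (-1)·1.9078) / (7) = 1.3966;  t ← (1−ω)·2.1947 + ω·1.3966 = 1.2370

(0.7882, 0.1166, 1.9078, 1.2370)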